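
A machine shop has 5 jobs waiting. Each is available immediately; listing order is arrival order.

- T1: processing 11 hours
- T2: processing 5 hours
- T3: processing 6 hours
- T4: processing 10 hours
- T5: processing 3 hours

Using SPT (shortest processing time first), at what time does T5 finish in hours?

3

SPT (increasing processing time): T5 T2 T3 T4 T1.
T5: 0→3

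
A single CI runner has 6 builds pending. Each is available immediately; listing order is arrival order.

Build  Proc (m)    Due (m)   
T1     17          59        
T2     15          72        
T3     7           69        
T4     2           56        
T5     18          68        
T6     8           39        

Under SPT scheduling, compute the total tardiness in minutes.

SPT (increasing processing time): T4 T3 T6 T2 T1 T5.
T4: 0→2, due 56, tardiness 0
T3: 2→9, due 69, tardiness 0
T6: 9→17, due 39, tardiness 0
T2: 17→32, due 72, tardiness 0
T1: 32→49, due 59, tardiness 0
T5: 49→67, due 68, tardiness 0
Sum = 0+0+0+0+0+0 = 0.

0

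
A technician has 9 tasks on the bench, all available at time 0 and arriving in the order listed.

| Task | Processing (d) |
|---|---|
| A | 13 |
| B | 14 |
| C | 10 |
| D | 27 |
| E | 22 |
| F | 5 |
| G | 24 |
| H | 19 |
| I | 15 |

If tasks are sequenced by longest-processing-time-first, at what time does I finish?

107

LPT (decreasing processing time): D G E H I B A C F.
D: 0→27
G: 27→51
E: 51→73
H: 73→92
I: 92→107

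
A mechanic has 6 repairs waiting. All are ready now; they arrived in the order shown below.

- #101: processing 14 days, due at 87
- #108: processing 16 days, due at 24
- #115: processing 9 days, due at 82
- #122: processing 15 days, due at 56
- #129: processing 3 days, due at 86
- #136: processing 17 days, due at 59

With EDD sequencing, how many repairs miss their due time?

EDD (increasing due date): #108 #122 #136 #115 #129 #101.
#108: 0→16, due 24, tardiness 0
#122: 16→31, due 56, tardiness 0
#136: 31→48, due 59, tardiness 0
#115: 48→57, due 82, tardiness 0
#129: 57→60, due 86, tardiness 0
#101: 60→74, due 87, tardiness 0
Late repairs: 0.

0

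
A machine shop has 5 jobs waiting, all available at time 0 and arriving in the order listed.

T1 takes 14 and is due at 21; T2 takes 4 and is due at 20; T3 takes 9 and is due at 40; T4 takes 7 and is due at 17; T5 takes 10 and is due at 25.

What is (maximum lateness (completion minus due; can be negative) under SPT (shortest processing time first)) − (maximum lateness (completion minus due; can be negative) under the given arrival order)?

SPT (increasing processing time): T2 T4 T3 T5 T1.
T2: 0→4, due 20, lateness -16
T4: 4→11, due 17, lateness -6
T3: 11→20, due 40, lateness -20
T5: 20→30, due 25, lateness 5
T1: 30→44, due 21, lateness 23
Maximum = 23.
FIFO (arrival order): T1 T2 T3 T4 T5.
T1: 0→14, due 21, lateness -7
T2: 14→18, due 20, lateness -2
T3: 18→27, due 40, lateness -13
T4: 27→34, due 17, lateness 17
T5: 34→44, due 25, lateness 19
Maximum = 19.
Difference = 23 − 19 = 4.

4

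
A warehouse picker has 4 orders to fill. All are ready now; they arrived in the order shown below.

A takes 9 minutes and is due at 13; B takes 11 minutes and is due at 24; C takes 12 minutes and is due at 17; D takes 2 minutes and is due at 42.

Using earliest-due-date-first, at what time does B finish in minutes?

32

EDD (increasing due date): A C B D.
A: 0→9
C: 9→21
B: 21→32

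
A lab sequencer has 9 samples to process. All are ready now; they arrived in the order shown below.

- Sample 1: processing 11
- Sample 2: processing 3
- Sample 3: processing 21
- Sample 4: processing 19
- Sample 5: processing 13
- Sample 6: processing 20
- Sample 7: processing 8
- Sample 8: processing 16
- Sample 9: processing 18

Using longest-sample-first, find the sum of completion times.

774

LPT (decreasing processing time): Sample 3 Sample 6 Sample 4 Sample 9 Sample 8 Sample 5 Sample 1 Sample 7 Sample 2.
Sample 3: 0→21
Sample 6: 21→41
Sample 4: 41→60
Sample 9: 60→78
Sample 8: 78→94
Sample 5: 94→107
Sample 1: 107→118
Sample 7: 118→126
Sample 2: 126→129
Sum = 21+41+60+78+94+107+118+126+129 = 774.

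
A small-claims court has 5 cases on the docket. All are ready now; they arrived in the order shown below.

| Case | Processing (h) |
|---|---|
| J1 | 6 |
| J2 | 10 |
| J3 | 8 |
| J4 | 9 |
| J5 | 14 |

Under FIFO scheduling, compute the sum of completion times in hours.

126

FIFO (arrival order): J1 J2 J3 J4 J5.
J1: 0→6
J2: 6→16
J3: 16→24
J4: 24→33
J5: 33→47
Sum = 6+16+24+33+47 = 126.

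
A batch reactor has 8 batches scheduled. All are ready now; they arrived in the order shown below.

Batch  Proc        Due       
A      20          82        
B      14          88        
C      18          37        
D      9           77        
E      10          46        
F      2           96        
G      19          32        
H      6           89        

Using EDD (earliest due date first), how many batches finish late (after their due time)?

4

EDD (increasing due date): G C E D A B H F.
G: 0→19, due 32, tardiness 0
C: 19→37, due 37, tardiness 0
E: 37→47, due 46, tardiness 1
D: 47→56, due 77, tardiness 0
A: 56→76, due 82, tardiness 0
B: 76→90, due 88, tardiness 2
H: 90→96, due 89, tardiness 7
F: 96→98, due 96, tardiness 2
Late batches: 4.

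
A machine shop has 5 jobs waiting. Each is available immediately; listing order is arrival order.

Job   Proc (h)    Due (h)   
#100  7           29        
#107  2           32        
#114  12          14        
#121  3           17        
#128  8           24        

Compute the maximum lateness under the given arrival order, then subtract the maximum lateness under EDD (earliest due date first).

7

FIFO (arrival order): #100 #107 #114 #121 #128.
#100: 0→7, due 29, lateness -22
#107: 7→9, due 32, lateness -23
#114: 9→21, due 14, lateness 7
#121: 21→24, due 17, lateness 7
#128: 24→32, due 24, lateness 8
Maximum = 8.
EDD (increasing due date): #114 #121 #128 #100 #107.
#114: 0→12, due 14, lateness -2
#121: 12→15, due 17, lateness -2
#128: 15→23, due 24, lateness -1
#100: 23→30, due 29, lateness 1
#107: 30→32, due 32, lateness 0
Maximum = 1.
Difference = 8 − 1 = 7.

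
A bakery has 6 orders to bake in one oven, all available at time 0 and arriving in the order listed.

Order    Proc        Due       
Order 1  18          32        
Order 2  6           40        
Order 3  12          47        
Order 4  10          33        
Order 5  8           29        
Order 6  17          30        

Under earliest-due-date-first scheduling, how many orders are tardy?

4

EDD (increasing due date): Order 5 Order 6 Order 1 Order 4 Order 2 Order 3.
Order 5: 0→8, due 29, tardiness 0
Order 6: 8→25, due 30, tardiness 0
Order 1: 25→43, due 32, tardiness 11
Order 4: 43→53, due 33, tardiness 20
Order 2: 53→59, due 40, tardiness 19
Order 3: 59→71, due 47, tardiness 24
Late orders: 4.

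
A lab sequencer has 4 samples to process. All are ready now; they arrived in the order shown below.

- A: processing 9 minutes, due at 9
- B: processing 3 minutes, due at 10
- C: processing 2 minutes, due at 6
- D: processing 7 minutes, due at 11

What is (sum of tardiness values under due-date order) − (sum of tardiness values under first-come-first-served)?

EDD (increasing due date): C A B D.
C: 0→2, due 6, tardiness 0
A: 2→11, due 9, tardiness 2
B: 11→14, due 10, tardiness 4
D: 14→21, due 11, tardiness 10
Sum = 0+2+4+10 = 16.
FIFO (arrival order): A B C D.
A: 0→9, due 9, tardiness 0
B: 9→12, due 10, tardiness 2
C: 12→14, due 6, tardiness 8
D: 14→21, due 11, tardiness 10
Sum = 0+2+8+10 = 20.
Difference = 16 − 20 = -4.

-4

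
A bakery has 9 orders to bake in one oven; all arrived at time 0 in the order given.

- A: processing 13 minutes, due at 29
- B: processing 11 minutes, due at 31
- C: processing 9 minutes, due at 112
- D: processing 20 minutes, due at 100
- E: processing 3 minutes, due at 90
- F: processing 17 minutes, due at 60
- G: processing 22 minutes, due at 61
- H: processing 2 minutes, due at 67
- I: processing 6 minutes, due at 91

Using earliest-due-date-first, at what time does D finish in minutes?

94

EDD (increasing due date): A B F G H E I D C.
A: 0→13
B: 13→24
F: 24→41
G: 41→63
H: 63→65
E: 65→68
I: 68→74
D: 74→94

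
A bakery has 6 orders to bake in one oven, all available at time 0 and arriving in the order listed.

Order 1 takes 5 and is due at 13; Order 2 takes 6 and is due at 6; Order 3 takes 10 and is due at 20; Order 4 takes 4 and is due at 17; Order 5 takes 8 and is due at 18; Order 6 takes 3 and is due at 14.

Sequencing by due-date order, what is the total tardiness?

EDD (increasing due date): Order 2 Order 1 Order 6 Order 4 Order 5 Order 3.
Order 2: 0→6, due 6, tardiness 0
Order 1: 6→11, due 13, tardiness 0
Order 6: 11→14, due 14, tardiness 0
Order 4: 14→18, due 17, tardiness 1
Order 5: 18→26, due 18, tardiness 8
Order 3: 26→36, due 20, tardiness 16
Sum = 0+0+0+1+8+16 = 25.

25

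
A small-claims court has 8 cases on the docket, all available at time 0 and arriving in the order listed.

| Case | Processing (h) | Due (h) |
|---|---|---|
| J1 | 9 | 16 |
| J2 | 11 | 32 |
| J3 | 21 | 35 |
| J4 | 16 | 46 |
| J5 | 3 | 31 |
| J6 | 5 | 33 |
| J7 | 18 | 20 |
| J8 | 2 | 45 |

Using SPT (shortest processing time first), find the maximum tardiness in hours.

50

SPT (increasing processing time): J8 J5 J6 J1 J2 J4 J7 J3.
J8: 0→2, due 45, tardiness 0
J5: 2→5, due 31, tardiness 0
J6: 5→10, due 33, tardiness 0
J1: 10→19, due 16, tardiness 3
J2: 19→30, due 32, tardiness 0
J4: 30→46, due 46, tardiness 0
J7: 46→64, due 20, tardiness 44
J3: 64→85, due 35, tardiness 50
Maximum = 50.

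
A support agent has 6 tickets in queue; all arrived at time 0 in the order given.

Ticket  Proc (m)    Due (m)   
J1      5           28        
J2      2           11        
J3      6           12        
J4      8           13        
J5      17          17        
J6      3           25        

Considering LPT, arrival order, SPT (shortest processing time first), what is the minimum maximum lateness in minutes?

21

LPT (decreasing processing time): J5 J4 J3 J1 J6 J2.
J5: 0→17, due 17, lateness 0
J4: 17→25, due 13, lateness 12
J3: 25→31, due 12, lateness 19
J1: 31→36, due 28, lateness 8
J6: 36→39, due 25, lateness 14
J2: 39→41, due 11, lateness 30
Maximum = 30.
FIFO (arrival order): J1 J2 J3 J4 J5 J6.
J1: 0→5, due 28, lateness -23
J2: 5→7, due 11, lateness -4
J3: 7→13, due 12, lateness 1
J4: 13→21, due 13, lateness 8
J5: 21→38, due 17, lateness 21
J6: 38→41, due 25, lateness 16
Maximum = 21.
SPT (increasing processing time): J2 J6 J1 J3 J4 J5.
J2: 0→2, due 11, lateness -9
J6: 2→5, due 25, lateness -20
J1: 5→10, due 28, lateness -18
J3: 10→16, due 12, lateness 4
J4: 16→24, due 13, lateness 11
J5: 24→41, due 17, lateness 24
Maximum = 24.
LPT 30, FIFO 21, SPT 24 → minimum 21.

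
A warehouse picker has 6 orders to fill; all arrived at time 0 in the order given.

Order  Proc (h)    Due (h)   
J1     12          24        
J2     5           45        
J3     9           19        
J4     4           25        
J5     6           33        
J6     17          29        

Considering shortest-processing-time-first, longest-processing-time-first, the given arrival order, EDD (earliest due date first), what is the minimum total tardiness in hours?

36

SPT (increasing processing time): J4 J2 J5 J3 J1 J6.
J4: 0→4, due 25, tardiness 0
J2: 4→9, due 45, tardiness 0
J5: 9→15, due 33, tardiness 0
J3: 15→24, due 19, tardiness 5
J1: 24→36, due 24, tardiness 12
J6: 36→53, due 29, tardiness 24
Sum = 0+0+0+5+12+24 = 41.
LPT (decreasing processing time): J6 J1 J3 J5 J2 J4.
J6: 0→17, due 29, tardiness 0
J1: 17→29, due 24, tardiness 5
J3: 29→38, due 19, tardiness 19
J5: 38→44, due 33, tardiness 11
J2: 44→49, due 45, tardiness 4
J4: 49→53, due 25, tardiness 28
Sum = 0+5+19+11+4+28 = 67.
FIFO (arrival order): J1 J2 J3 J4 J5 J6.
J1: 0→12, due 24, tardiness 0
J2: 12→17, due 45, tardiness 0
J3: 17→26, due 19, tardiness 7
J4: 26→30, due 25, tardiness 5
J5: 30→36, due 33, tardiness 3
J6: 36→53, due 29, tardiness 24
Sum = 0+0+7+5+3+24 = 39.
EDD (increasing due date): J3 J1 J4 J6 J5 J2.
J3: 0→9, due 19, tardiness 0
J1: 9→21, due 24, tardiness 0
J4: 21→25, due 25, tardiness 0
J6: 25→42, due 29, tardiness 13
J5: 42→48, due 33, tardiness 15
J2: 48→53, due 45, tardiness 8
Sum = 0+0+0+13+15+8 = 36.
SPT 41, LPT 67, FIFO 39, EDD 36 → minimum 36.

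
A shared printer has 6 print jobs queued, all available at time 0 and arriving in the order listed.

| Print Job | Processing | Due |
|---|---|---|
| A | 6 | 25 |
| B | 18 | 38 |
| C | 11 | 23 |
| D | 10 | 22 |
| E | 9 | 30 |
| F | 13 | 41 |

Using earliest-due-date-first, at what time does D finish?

10

EDD (increasing due date): D C A E B F.
D: 0→10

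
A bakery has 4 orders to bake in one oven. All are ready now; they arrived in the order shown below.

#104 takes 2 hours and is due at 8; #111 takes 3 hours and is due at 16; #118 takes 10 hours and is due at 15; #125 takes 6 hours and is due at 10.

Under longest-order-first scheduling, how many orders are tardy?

LPT (decreasing processing time): #118 #125 #111 #104.
#118: 0→10, due 15, tardiness 0
#125: 10→16, due 10, tardiness 6
#111: 16→19, due 16, tardiness 3
#104: 19→21, due 8, tardiness 13
Late orders: 3.

3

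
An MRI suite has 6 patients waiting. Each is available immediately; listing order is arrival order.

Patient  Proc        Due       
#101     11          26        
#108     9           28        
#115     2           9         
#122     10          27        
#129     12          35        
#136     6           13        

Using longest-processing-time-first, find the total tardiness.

96

LPT (decreasing processing time): #129 #101 #122 #108 #136 #115.
#129: 0→12, due 35, tardiness 0
#101: 12→23, due 26, tardiness 0
#122: 23→33, due 27, tardiness 6
#108: 33→42, due 28, tardiness 14
#136: 42→48, due 13, tardiness 35
#115: 48→50, due 9, tardiness 41
Sum = 0+0+6+14+35+41 = 96.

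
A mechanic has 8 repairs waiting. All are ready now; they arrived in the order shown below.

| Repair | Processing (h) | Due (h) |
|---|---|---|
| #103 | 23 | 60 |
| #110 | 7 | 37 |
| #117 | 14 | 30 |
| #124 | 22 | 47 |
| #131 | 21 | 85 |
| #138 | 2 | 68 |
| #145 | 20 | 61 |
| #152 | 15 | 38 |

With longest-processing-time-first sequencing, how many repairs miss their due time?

5

LPT (decreasing processing time): #103 #124 #131 #145 #152 #117 #110 #138.
#103: 0→23, due 60, tardiness 0
#124: 23→45, due 47, tardiness 0
#131: 45→66, due 85, tardiness 0
#145: 66→86, due 61, tardiness 25
#152: 86→101, due 38, tardiness 63
#117: 101→115, due 30, tardiness 85
#110: 115→122, due 37, tardiness 85
#138: 122→124, due 68, tardiness 56
Late repairs: 5.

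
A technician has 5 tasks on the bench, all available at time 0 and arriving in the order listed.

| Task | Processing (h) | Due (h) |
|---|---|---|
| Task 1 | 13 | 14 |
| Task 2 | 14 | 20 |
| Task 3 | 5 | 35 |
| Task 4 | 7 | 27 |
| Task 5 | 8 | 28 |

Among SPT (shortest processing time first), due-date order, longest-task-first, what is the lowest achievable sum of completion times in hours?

117

SPT (increasing processing time): Task 3 Task 4 Task 5 Task 1 Task 2.
Task 3: 0→5
Task 4: 5→12
Task 5: 12→20
Task 1: 20→33
Task 2: 33→47
Sum = 5+12+20+33+47 = 117.
EDD (increasing due date): Task 1 Task 2 Task 4 Task 5 Task 3.
Task 1: 0→13
Task 2: 13→27
Task 4: 27→34
Task 5: 34→42
Task 3: 42→47
Sum = 13+27+34+42+47 = 163.
LPT (decreasing processing time): Task 2 Task 1 Task 5 Task 4 Task 3.
Task 2: 0→14
Task 1: 14→27
Task 5: 27→35
Task 4: 35→42
Task 3: 42→47
Sum = 14+27+35+42+47 = 165.
SPT 117, EDD 163, LPT 165 → minimum 117.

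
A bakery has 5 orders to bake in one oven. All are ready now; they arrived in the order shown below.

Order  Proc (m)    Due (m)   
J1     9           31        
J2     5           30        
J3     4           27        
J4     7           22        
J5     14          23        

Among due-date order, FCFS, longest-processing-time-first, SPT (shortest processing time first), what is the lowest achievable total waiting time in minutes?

54

EDD (increasing due date): J4 J5 J3 J2 J1.
J4: waits 0, runs 0→7
J5: waits 7, runs 7→21
J3: waits 21, runs 21→25
J2: waits 25, runs 25→30
J1: waits 30, runs 30→39
Sum = 0+7+21+25+30 = 83.
FIFO (arrival order): J1 J2 J3 J4 J5.
J1: waits 0, runs 0→9
J2: waits 9, runs 9→14
J3: waits 14, runs 14→18
J4: waits 18, runs 18→25
J5: waits 25, runs 25→39
Sum = 0+9+14+18+25 = 66.
LPT (decreasing processing time): J5 J1 J4 J2 J3.
J5: waits 0, runs 0→14
J1: waits 14, runs 14→23
J4: waits 23, runs 23→30
J2: waits 30, runs 30→35
J3: waits 35, runs 35→39
Sum = 0+14+23+30+35 = 102.
SPT (increasing processing time): J3 J2 J4 J1 J5.
J3: waits 0, runs 0→4
J2: waits 4, runs 4→9
J4: waits 9, runs 9→16
J1: waits 16, runs 16→25
J5: waits 25, runs 25→39
Sum = 0+4+9+16+25 = 54.
EDD 83, FIFO 66, LPT 102, SPT 54 → minimum 54.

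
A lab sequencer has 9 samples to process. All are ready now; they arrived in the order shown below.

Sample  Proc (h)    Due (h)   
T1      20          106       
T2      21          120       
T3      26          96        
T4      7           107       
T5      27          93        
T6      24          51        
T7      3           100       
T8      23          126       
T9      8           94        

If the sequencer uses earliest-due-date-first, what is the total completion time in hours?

825

EDD (increasing due date): T6 T5 T9 T3 T7 T1 T4 T2 T8.
T6: 0→24
T5: 24→51
T9: 51→59
T3: 59→85
T7: 85→88
T1: 88→108
T4: 108→115
T2: 115→136
T8: 136→159
Sum = 24+51+59+85+88+108+115+136+159 = 825.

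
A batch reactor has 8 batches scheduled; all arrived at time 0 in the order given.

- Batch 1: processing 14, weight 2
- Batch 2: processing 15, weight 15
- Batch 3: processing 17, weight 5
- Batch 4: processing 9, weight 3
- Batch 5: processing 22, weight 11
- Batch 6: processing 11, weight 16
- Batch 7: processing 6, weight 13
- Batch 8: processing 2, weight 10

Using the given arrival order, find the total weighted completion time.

FIFO (arrival order): Batch 1 Batch 2 Batch 3 Batch 4 Batch 5 Batch 6 Batch 7 Batch 8.
Batch 1: finishes 14, weight 2, w·C = 28
Batch 2: finishes 29, weight 15, w·C = 435
Batch 3: finishes 46, weight 5, w·C = 230
Batch 4: finishes 55, weight 3, w·C = 165
Batch 5: finishes 77, weight 11, w·C = 847
Batch 6: finishes 88, weight 16, w·C = 1408
Batch 7: finishes 94, weight 13, w·C = 1222
Batch 8: finishes 96, weight 10, w·C = 960
Sum = 28+435+230+165+847+1408+1222+960 = 5295.

5295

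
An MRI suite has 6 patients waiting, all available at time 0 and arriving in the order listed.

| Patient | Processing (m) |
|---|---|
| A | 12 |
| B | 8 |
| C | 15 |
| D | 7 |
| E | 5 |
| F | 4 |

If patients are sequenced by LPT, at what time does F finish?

LPT (decreasing processing time): C A B D E F.
C: 0→15
A: 15→27
B: 27→35
D: 35→42
E: 42→47
F: 47→51

51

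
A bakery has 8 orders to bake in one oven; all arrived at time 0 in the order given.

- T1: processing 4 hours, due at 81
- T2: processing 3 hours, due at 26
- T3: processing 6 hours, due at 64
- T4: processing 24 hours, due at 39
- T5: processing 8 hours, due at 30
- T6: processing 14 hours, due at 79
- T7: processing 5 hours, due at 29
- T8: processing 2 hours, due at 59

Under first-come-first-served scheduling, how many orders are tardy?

FIFO (arrival order): T1 T2 T3 T4 T5 T6 T7 T8.
T1: 0→4, due 81, tardiness 0
T2: 4→7, due 26, tardiness 0
T3: 7→13, due 64, tardiness 0
T4: 13→37, due 39, tardiness 0
T5: 37→45, due 30, tardiness 15
T6: 45→59, due 79, tardiness 0
T7: 59→64, due 29, tardiness 35
T8: 64→66, due 59, tardiness 7
Late orders: 3.

3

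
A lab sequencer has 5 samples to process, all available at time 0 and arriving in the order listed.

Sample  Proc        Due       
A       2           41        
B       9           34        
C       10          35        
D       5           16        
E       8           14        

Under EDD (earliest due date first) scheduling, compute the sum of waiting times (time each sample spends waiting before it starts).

EDD (increasing due date): E D B C A.
E: waits 0, runs 0→8
D: waits 8, runs 8→13
B: waits 13, runs 13→22
C: waits 22, runs 22→32
A: waits 32, runs 32→34
Sum = 0+8+13+22+32 = 75.

75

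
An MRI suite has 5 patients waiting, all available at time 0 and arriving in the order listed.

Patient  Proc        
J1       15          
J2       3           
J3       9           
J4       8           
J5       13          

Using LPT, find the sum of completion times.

LPT (decreasing processing time): J1 J5 J3 J4 J2.
J1: 0→15
J5: 15→28
J3: 28→37
J4: 37→45
J2: 45→48
Sum = 15+28+37+45+48 = 173.

173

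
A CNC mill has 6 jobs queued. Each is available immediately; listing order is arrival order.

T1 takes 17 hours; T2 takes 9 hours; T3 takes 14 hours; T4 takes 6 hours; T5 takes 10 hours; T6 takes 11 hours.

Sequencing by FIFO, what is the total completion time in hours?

FIFO (arrival order): T1 T2 T3 T4 T5 T6.
T1: 0→17
T2: 17→26
T3: 26→40
T4: 40→46
T5: 46→56
T6: 56→67
Sum = 17+26+40+46+56+67 = 252.

252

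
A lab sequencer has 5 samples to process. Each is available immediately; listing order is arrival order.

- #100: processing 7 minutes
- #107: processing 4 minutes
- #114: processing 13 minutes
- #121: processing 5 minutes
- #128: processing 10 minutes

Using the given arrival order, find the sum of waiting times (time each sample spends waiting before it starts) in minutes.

FIFO (arrival order): #100 #107 #114 #121 #128.
#100: waits 0, runs 0→7
#107: waits 7, runs 7→11
#114: waits 11, runs 11→24
#121: waits 24, runs 24→29
#128: waits 29, runs 29→39
Sum = 0+7+11+24+29 = 71.

71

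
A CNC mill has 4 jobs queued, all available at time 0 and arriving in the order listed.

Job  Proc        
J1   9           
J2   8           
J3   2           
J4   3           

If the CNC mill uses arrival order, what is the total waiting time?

FIFO (arrival order): J1 J2 J3 J4.
J1: waits 0, runs 0→9
J2: waits 9, runs 9→17
J3: waits 17, runs 17→19
J4: waits 19, runs 19→22
Sum = 0+9+17+19 = 45.

45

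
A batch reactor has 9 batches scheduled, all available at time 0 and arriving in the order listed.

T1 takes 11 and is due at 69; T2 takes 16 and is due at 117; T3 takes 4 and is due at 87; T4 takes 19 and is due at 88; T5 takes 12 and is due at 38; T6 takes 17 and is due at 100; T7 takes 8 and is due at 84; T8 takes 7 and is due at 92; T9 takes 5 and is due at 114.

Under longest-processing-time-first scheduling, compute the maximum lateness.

LPT (decreasing processing time): T4 T6 T2 T5 T1 T7 T8 T9 T3.
T4: 0→19, due 88, lateness -69
T6: 19→36, due 100, lateness -64
T2: 36→52, due 117, lateness -65
T5: 52→64, due 38, lateness 26
T1: 64→75, due 69, lateness 6
T7: 75→83, due 84, lateness -1
T8: 83→90, due 92, lateness -2
T9: 90→95, due 114, lateness -19
T3: 95→99, due 87, lateness 12
Maximum = 26.

26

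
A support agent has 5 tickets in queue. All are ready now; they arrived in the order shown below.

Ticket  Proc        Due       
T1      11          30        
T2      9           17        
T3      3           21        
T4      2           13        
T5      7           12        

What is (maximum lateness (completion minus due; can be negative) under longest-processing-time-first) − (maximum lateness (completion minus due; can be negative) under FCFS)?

LPT (decreasing processing time): T1 T2 T5 T3 T4.
T1: 0→11, due 30, lateness -19
T2: 11→20, due 17, lateness 3
T5: 20→27, due 12, lateness 15
T3: 27→30, due 21, lateness 9
T4: 30→32, due 13, lateness 19
Maximum = 19.
FIFO (arrival order): T1 T2 T3 T4 T5.
T1: 0→11, due 30, lateness -19
T2: 11→20, due 17, lateness 3
T3: 20→23, due 21, lateness 2
T4: 23→25, due 13, lateness 12
T5: 25→32, due 12, lateness 20
Maximum = 20.
Difference = 19 − 20 = -1.

-1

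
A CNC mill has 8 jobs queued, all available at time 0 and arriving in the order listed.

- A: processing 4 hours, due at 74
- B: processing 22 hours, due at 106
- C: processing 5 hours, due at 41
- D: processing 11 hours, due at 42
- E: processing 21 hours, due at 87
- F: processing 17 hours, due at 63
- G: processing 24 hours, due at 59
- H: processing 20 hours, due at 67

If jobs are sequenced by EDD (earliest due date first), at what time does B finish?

124

EDD (increasing due date): C D G F H A E B.
C: 0→5
D: 5→16
G: 16→40
F: 40→57
H: 57→77
A: 77→81
E: 81→102
B: 102→124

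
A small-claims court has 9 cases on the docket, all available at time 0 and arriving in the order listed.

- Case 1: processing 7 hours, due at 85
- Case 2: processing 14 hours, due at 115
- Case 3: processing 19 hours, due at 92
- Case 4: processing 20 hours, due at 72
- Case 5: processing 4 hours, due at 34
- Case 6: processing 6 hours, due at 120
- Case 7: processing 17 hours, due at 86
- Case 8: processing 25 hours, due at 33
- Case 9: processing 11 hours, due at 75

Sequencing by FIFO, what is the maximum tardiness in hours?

FIFO (arrival order): Case 1 Case 2 Case 3 Case 4 Case 5 Case 6 Case 7 Case 8 Case 9.
Case 1: 0→7, due 85, tardiness 0
Case 2: 7→21, due 115, tardiness 0
Case 3: 21→40, due 92, tardiness 0
Case 4: 40→60, due 72, tardiness 0
Case 5: 60→64, due 34, tardiness 30
Case 6: 64→70, due 120, tardiness 0
Case 7: 70→87, due 86, tardiness 1
Case 8: 87→112, due 33, tardiness 79
Case 9: 112→123, due 75, tardiness 48
Maximum = 79.

79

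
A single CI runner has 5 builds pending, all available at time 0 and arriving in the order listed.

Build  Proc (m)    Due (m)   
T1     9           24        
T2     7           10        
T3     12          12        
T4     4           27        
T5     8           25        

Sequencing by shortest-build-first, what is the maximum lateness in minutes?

28

SPT (increasing processing time): T4 T2 T5 T1 T3.
T4: 0→4, due 27, lateness -23
T2: 4→11, due 10, lateness 1
T5: 11→19, due 25, lateness -6
T1: 19→28, due 24, lateness 4
T3: 28→40, due 12, lateness 28
Maximum = 28.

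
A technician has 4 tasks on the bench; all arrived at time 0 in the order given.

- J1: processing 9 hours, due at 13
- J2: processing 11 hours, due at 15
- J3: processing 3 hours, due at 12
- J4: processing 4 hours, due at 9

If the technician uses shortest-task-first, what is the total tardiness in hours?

SPT (increasing processing time): J3 J4 J1 J2.
J3: 0→3, due 12, tardiness 0
J4: 3→7, due 9, tardiness 0
J1: 7→16, due 13, tardiness 3
J2: 16→27, due 15, tardiness 12
Sum = 0+0+3+12 = 15.

15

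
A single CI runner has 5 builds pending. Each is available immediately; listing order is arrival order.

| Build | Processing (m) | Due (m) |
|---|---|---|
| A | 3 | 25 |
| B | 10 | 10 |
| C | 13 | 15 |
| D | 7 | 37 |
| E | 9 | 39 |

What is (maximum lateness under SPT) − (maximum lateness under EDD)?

SPT (increasing processing time): A D E B C.
A: 0→3, due 25, lateness -22
D: 3→10, due 37, lateness -27
E: 10→19, due 39, lateness -20
B: 19→29, due 10, lateness 19
C: 29→42, due 15, lateness 27
Maximum = 27.
EDD (increasing due date): B C A D E.
B: 0→10, due 10, lateness 0
C: 10→23, due 15, lateness 8
A: 23→26, due 25, lateness 1
D: 26→33, due 37, lateness -4
E: 33→42, due 39, lateness 3
Maximum = 8.
Difference = 27 − 8 = 19.

19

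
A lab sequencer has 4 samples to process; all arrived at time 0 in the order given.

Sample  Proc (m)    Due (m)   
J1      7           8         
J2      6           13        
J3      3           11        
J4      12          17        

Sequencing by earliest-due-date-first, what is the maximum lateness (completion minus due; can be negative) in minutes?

11

EDD (increasing due date): J1 J3 J2 J4.
J1: 0→7, due 8, lateness -1
J3: 7→10, due 11, lateness -1
J2: 10→16, due 13, lateness 3
J4: 16→28, due 17, lateness 11
Maximum = 11.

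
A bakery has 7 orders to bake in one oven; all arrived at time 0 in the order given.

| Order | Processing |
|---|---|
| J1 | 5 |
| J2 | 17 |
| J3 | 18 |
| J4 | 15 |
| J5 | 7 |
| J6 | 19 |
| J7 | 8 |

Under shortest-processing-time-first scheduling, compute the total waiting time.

194

SPT (increasing processing time): J1 J5 J7 J4 J2 J3 J6.
J1: waits 0, runs 0→5
J5: waits 5, runs 5→12
J7: waits 12, runs 12→20
J4: waits 20, runs 20→35
J2: waits 35, runs 35→52
J3: waits 52, runs 52→70
J6: waits 70, runs 70→89
Sum = 0+5+12+20+35+52+70 = 194.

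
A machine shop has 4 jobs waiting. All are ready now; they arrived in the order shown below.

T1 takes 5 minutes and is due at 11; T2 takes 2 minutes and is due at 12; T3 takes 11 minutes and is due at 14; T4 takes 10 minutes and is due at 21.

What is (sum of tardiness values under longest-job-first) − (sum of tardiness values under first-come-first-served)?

LPT (decreasing processing time): T3 T4 T1 T2.
T3: 0→11, due 14, tardiness 0
T4: 11→21, due 21, tardiness 0
T1: 21→26, due 11, tardiness 15
T2: 26→28, due 12, tardiness 16
Sum = 0+0+15+16 = 31.
FIFO (arrival order): T1 T2 T3 T4.
T1: 0→5, due 11, tardiness 0
T2: 5→7, due 12, tardiness 0
T3: 7→18, due 14, tardiness 4
T4: 18→28, due 21, tardiness 7
Sum = 0+0+4+7 = 11.
Difference = 31 − 11 = 20.

20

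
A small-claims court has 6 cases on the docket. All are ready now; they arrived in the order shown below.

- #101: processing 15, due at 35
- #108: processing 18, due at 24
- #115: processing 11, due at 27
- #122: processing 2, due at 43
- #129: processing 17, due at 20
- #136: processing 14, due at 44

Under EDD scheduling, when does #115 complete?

46

EDD (increasing due date): #129 #108 #115 #101 #122 #136.
#129: 0→17
#108: 17→35
#115: 35→46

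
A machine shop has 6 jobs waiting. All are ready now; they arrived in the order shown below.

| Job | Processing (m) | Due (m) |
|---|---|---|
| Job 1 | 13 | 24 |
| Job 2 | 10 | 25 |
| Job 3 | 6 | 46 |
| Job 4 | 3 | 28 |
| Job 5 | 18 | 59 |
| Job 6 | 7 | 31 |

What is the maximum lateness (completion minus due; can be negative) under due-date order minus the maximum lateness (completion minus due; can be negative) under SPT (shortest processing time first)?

EDD (increasing due date): Job 1 Job 2 Job 4 Job 6 Job 3 Job 5.
Job 1: 0→13, due 24, lateness -11
Job 2: 13→23, due 25, lateness -2
Job 4: 23→26, due 28, lateness -2
Job 6: 26→33, due 31, lateness 2
Job 3: 33→39, due 46, lateness -7
Job 5: 39→57, due 59, lateness -2
Maximum = 2.
SPT (increasing processing time): Job 4 Job 3 Job 6 Job 2 Job 1 Job 5.
Job 4: 0→3, due 28, lateness -25
Job 3: 3→9, due 46, lateness -37
Job 6: 9→16, due 31, lateness -15
Job 2: 16→26, due 25, lateness 1
Job 1: 26→39, due 24, lateness 15
Job 5: 39→57, due 59, lateness -2
Maximum = 15.
Difference = 2 − 15 = -13.

-13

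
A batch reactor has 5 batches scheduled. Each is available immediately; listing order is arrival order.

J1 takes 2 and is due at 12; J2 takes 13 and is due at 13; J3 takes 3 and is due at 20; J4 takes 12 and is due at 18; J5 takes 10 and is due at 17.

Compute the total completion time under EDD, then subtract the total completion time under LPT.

EDD (increasing due date): J1 J2 J5 J4 J3.
J1: 0→2
J2: 2→15
J5: 15→25
J4: 25→37
J3: 37→40
Sum = 2+15+25+37+40 = 119.
LPT (decreasing processing time): J2 J4 J5 J3 J1.
J2: 0→13
J4: 13→25
J5: 25→35
J3: 35→38
J1: 38→40
Sum = 13+25+35+38+40 = 151.
Difference = 119 − 151 = -32.

-32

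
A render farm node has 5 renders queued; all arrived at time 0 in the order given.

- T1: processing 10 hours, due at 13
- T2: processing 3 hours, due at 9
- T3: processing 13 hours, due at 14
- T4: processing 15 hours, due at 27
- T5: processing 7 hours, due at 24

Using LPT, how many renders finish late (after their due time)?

4

LPT (decreasing processing time): T4 T3 T1 T5 T2.
T4: 0→15, due 27, tardiness 0
T3: 15→28, due 14, tardiness 14
T1: 28→38, due 13, tardiness 25
T5: 38→45, due 24, tardiness 21
T2: 45→48, due 9, tardiness 39
Late renders: 4.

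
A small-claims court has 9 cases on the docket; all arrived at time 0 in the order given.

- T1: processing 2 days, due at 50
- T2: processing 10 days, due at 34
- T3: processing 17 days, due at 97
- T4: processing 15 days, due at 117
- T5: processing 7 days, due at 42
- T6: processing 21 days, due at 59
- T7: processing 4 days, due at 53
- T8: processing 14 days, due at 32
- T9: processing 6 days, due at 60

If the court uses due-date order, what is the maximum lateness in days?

4

EDD (increasing due date): T8 T2 T5 T1 T7 T6 T9 T3 T4.
T8: 0→14, due 32, lateness -18
T2: 14→24, due 34, lateness -10
T5: 24→31, due 42, lateness -11
T1: 31→33, due 50, lateness -17
T7: 33→37, due 53, lateness -16
T6: 37→58, due 59, lateness -1
T9: 58→64, due 60, lateness 4
T3: 64→81, due 97, lateness -16
T4: 81→96, due 117, lateness -21
Maximum = 4.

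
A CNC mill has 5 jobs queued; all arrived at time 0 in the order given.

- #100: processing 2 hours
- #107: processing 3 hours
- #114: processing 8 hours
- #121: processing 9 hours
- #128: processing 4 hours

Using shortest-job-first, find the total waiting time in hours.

33

SPT (increasing processing time): #100 #107 #128 #114 #121.
#100: waits 0, runs 0→2
#107: waits 2, runs 2→5
#128: waits 5, runs 5→9
#114: waits 9, runs 9→17
#121: waits 17, runs 17→26
Sum = 0+2+5+9+17 = 33.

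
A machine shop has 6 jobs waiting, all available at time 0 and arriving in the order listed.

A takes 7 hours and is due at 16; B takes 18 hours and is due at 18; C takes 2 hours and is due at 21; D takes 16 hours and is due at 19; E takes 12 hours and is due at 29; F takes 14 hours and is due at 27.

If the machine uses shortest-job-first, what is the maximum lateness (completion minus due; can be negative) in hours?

51

SPT (increasing processing time): C A E F D B.
C: 0→2, due 21, lateness -19
A: 2→9, due 16, lateness -7
E: 9→21, due 29, lateness -8
F: 21→35, due 27, lateness 8
D: 35→51, due 19, lateness 32
B: 51→69, due 18, lateness 51
Maximum = 51.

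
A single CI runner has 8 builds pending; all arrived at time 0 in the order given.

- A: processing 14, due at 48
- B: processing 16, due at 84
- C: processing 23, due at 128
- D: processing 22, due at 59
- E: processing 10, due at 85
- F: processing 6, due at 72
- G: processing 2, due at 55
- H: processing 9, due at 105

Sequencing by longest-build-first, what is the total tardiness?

102

LPT (decreasing processing time): C D B A E H F G.
C: 0→23, due 128, tardiness 0
D: 23→45, due 59, tardiness 0
B: 45→61, due 84, tardiness 0
A: 61→75, due 48, tardiness 27
E: 75→85, due 85, tardiness 0
H: 85→94, due 105, tardiness 0
F: 94→100, due 72, tardiness 28
G: 100→102, due 55, tardiness 47
Sum = 0+0+0+27+0+0+28+47 = 102.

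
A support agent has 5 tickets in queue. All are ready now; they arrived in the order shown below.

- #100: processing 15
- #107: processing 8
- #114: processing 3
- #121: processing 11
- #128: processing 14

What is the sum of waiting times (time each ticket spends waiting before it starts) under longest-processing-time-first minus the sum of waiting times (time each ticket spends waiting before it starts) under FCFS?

31

LPT (decreasing processing time): #100 #128 #121 #107 #114.
#100: waits 0, runs 0→15
#128: waits 15, runs 15→29
#121: waits 29, runs 29→40
#107: waits 40, runs 40→48
#114: waits 48, runs 48→51
Sum = 0+15+29+40+48 = 132.
FIFO (arrival order): #100 #107 #114 #121 #128.
#100: waits 0, runs 0→15
#107: waits 15, runs 15→23
#114: waits 23, runs 23→26
#121: waits 26, runs 26→37
#128: waits 37, runs 37→51
Sum = 0+15+23+26+37 = 101.
Difference = 132 − 101 = 31.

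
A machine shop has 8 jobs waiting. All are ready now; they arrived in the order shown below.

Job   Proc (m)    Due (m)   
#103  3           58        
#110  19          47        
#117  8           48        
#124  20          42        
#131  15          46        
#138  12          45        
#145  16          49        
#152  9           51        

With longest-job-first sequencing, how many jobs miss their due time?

6

LPT (decreasing processing time): #124 #110 #145 #131 #138 #152 #117 #103.
#124: 0→20, due 42, tardiness 0
#110: 20→39, due 47, tardiness 0
#145: 39→55, due 49, tardiness 6
#131: 55→70, due 46, tardiness 24
#138: 70→82, due 45, tardiness 37
#152: 82→91, due 51, tardiness 40
#117: 91→99, due 48, tardiness 51
#103: 99→102, due 58, tardiness 44
Late jobs: 6.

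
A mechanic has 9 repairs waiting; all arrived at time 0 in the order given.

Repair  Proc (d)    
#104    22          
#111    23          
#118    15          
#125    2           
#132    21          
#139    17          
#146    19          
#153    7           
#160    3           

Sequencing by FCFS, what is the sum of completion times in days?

FIFO (arrival order): #104 #111 #118 #125 #132 #139 #146 #153 #160.
#104: 0→22
#111: 22→45
#118: 45→60
#125: 60→62
#132: 62→83
#139: 83→100
#146: 100→119
#153: 119→126
#160: 126→129
Sum = 22+45+60+62+83+100+119+126+129 = 746.

746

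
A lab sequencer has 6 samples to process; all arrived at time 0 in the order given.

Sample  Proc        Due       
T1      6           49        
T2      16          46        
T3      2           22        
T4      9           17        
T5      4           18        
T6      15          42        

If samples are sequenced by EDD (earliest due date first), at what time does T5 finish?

EDD (increasing due date): T4 T5 T3 T6 T2 T1.
T4: 0→9
T5: 9→13

13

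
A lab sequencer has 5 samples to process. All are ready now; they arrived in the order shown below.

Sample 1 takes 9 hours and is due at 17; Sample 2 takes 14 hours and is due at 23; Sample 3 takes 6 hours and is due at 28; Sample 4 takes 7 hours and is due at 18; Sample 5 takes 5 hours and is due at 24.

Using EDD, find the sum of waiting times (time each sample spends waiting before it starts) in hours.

90

EDD (increasing due date): Sample 1 Sample 4 Sample 2 Sample 5 Sample 3.
Sample 1: waits 0, runs 0→9
Sample 4: waits 9, runs 9→16
Sample 2: waits 16, runs 16→30
Sample 5: waits 30, runs 30→35
Sample 3: waits 35, runs 35→41
Sum = 0+9+16+30+35 = 90.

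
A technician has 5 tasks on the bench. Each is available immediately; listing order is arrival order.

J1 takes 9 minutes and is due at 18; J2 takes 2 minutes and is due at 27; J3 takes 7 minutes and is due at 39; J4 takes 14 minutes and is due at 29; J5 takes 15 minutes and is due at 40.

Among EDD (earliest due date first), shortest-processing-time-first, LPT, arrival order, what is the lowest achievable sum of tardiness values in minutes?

7

EDD (increasing due date): J1 J2 J4 J3 J5.
J1: 0→9, due 18, tardiness 0
J2: 9→11, due 27, tardiness 0
J4: 11→25, due 29, tardiness 0
J3: 25→32, due 39, tardiness 0
J5: 32→47, due 40, tardiness 7
Sum = 0+0+0+0+7 = 7.
SPT (increasing processing time): J2 J3 J1 J4 J5.
J2: 0→2, due 27, tardiness 0
J3: 2→9, due 39, tardiness 0
J1: 9→18, due 18, tardiness 0
J4: 18→32, due 29, tardiness 3
J5: 32→47, due 40, tardiness 7
Sum = 0+0+0+3+7 = 10.
LPT (decreasing processing time): J5 J4 J1 J3 J2.
J5: 0→15, due 40, tardiness 0
J4: 15→29, due 29, tardiness 0
J1: 29→38, due 18, tardiness 20
J3: 38→45, due 39, tardiness 6
J2: 45→47, due 27, tardiness 20
Sum = 0+0+20+6+20 = 46.
FIFO (arrival order): J1 J2 J3 J4 J5.
J1: 0→9, due 18, tardiness 0
J2: 9→11, due 27, tardiness 0
J3: 11→18, due 39, tardiness 0
J4: 18→32, due 29, tardiness 3
J5: 32→47, due 40, tardiness 7
Sum = 0+0+0+3+7 = 10.
EDD 7, SPT 10, LPT 46, FIFO 10 → minimum 7.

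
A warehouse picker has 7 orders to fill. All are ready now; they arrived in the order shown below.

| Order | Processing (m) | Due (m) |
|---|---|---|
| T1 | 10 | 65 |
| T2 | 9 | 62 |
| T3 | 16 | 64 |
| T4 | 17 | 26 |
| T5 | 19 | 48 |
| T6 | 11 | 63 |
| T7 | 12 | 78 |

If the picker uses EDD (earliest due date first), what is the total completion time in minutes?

EDD (increasing due date): T4 T5 T2 T6 T3 T1 T7.
T4: 0→17
T5: 17→36
T2: 36→45
T6: 45→56
T3: 56→72
T1: 72→82
T7: 82→94
Sum = 17+36+45+56+72+82+94 = 402.

402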